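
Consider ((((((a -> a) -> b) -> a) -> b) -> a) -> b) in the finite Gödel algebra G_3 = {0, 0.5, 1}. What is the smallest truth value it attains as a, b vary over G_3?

The minimum is attained at a = 0, b = 0:
  (a -> a): 0 ≤ 0, so result = 1
  ((a -> a) -> b): 1 > 0, so result = 0
  (((a -> a) -> b) -> a): 0 ≤ 0, so result = 1
  ((((a -> a) -> b) -> a) -> b): 1 > 0, so result = 0
  (((((a -> a) -> b) -> a) -> b) -> a): 0 ≤ 0, so result = 1
  ((((((a -> a) -> b) -> a) -> b) -> a) -> b): 1 > 0, so result = 0
Checking all 9 assignments confirms none give a value below 0.00.

0.00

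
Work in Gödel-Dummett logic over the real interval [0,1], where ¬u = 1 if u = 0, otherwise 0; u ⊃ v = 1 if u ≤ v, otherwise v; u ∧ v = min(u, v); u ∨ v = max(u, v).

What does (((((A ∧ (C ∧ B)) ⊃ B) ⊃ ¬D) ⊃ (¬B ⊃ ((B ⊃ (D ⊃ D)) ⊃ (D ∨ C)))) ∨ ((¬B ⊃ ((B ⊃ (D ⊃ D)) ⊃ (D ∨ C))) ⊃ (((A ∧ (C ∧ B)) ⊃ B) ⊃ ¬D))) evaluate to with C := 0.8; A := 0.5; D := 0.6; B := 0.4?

1.00

(C ∧ B) = min(0.8, 0.4) = 0.4
(A ∧ (C ∧ B)) = min(0.5, 0.4) = 0.4
((A ∧ (C ∧ B)) ⊃ B): 0.4 ≤ 0.4, so result = 1
¬D: Gödel ¬ of 0.6 = 0 (operand ≠ 0)
(((A ∧ (C ∧ B)) ⊃ B) ⊃ ¬D): 1 > 0, so result = 0
¬B: Gödel ¬ of 0.4 = 0 (operand ≠ 0)
(D ⊃ D): 0.6 ≤ 0.6, so result = 1
(B ⊃ (D ⊃ D)): 0.4 ≤ 1, so result = 1
(D ∨ C) = max(0.6, 0.8) = 0.8
((B ⊃ (D ⊃ D)) ⊃ (D ∨ C)): 1 > 0.8, so result = 0.8
(¬B ⊃ ((B ⊃ (D ⊃ D)) ⊃ (D ∨ C))): 0 ≤ 0.8, so result = 1
((((A ∧ (C ∧ B)) ⊃ B) ⊃ ¬D) ⊃ (¬B ⊃ ((B ⊃ (D ⊃ D)) ⊃ (D ∨ C)))): 0 ≤ 1, so result = 1
¬B: Gödel ¬ of 0.4 = 0 (operand ≠ 0)
(D ⊃ D): 0.6 ≤ 0.6, so result = 1
(B ⊃ (D ⊃ D)): 0.4 ≤ 1, so result = 1
(D ∨ C) = max(0.6, 0.8) = 0.8
((B ⊃ (D ⊃ D)) ⊃ (D ∨ C)): 1 > 0.8, so result = 0.8
(¬B ⊃ ((B ⊃ (D ⊃ D)) ⊃ (D ∨ C))): 0 ≤ 0.8, so result = 1
(C ∧ B) = min(0.8, 0.4) = 0.4
(A ∧ (C ∧ B)) = min(0.5, 0.4) = 0.4
((A ∧ (C ∧ B)) ⊃ B): 0.4 ≤ 0.4, so result = 1
¬D: Gödel ¬ of 0.6 = 0 (operand ≠ 0)
(((A ∧ (C ∧ B)) ⊃ B) ⊃ ¬D): 1 > 0, so result = 0
((¬B ⊃ ((B ⊃ (D ⊃ D)) ⊃ (D ∨ C))) ⊃ (((A ∧ (C ∧ B)) ⊃ B) ⊃ ¬D)): 1 > 0, so result = 0
(((((A ∧ (C ∧ B)) ⊃ B) ⊃ ¬D) ⊃ (¬B ⊃ ((B ⊃ (D ⊃ D)) ⊃ (D ∨ C)))) ∨ ((¬B ⊃ ((B ⊃ (D ⊃ D)) ⊃ (D ∨ C))) ⊃ (((A ∧ (C ∧ B)) ⊃ B) ⊃ ¬D))) = max(1, 0) = 1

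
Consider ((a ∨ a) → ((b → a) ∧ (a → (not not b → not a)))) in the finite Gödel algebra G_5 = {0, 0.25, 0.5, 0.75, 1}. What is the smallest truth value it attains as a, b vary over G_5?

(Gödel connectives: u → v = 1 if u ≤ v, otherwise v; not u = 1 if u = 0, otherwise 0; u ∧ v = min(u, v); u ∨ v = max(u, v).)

The minimum is attained at a = 0.25, b = 0.25:
  (a ∨ a) = max(0.25, 0.25) = 0.25
  (b → a): 0.25 ≤ 0.25, so result = 1
  not b: Gödel ¬ of 0.25 = 0 (operand ≠ 0)
  not not b: Gödel ¬ of 0 = 1 (operand is 0)
  not a: Gödel ¬ of 0.25 = 0 (operand ≠ 0)
  (not not b → not a): 1 > 0, so result = 0
  (a → (not not b → not a)): 0.25 > 0, so result = 0
  ((b → a) ∧ (a → (not not b → not a))) = min(1, 0) = 0
  ((a ∨ a) → ((b → a) ∧ (a → (not not b → not a)))): 0.25 > 0, so result = 0
Checking all 25 assignments confirms none give a value below 0.00.

0.00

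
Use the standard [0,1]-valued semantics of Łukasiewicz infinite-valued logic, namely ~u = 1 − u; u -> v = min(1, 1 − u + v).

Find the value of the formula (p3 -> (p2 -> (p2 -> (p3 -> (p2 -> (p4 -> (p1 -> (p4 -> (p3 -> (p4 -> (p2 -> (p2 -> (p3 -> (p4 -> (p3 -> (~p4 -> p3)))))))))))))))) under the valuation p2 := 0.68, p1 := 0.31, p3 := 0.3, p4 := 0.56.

1.00

~p4: Łukasiewicz ¬ gives 1 − 0.56 = 0.44
(~p4 -> p3): min(1, 1 − 0.44 + 0.3) = 0.86
(p3 -> (~p4 -> p3)): min(1, 1 − 0.3 + 0.86) = 1
(p4 -> (p3 -> (~p4 -> p3))): min(1, 1 − 0.56 + 1) = 1
(p3 -> (p4 -> (p3 -> (~p4 -> p3)))): min(1, 1 − 0.3 + 1) = 1
(p2 -> (p3 -> (p4 -> (p3 -> (~p4 -> p3))))): min(1, 1 − 0.68 + 1) = 1
(p2 -> (p2 -> (p3 -> (p4 -> (p3 -> (~p4 -> p3)))))): min(1, 1 − 0.68 + 1) = 1
(p4 -> (p2 -> (p2 -> (p3 -> (p4 -> (p3 -> (~p4 -> p3))))))): min(1, 1 − 0.56 + 1) = 1
(p3 -> (p4 -> (p2 -> (p2 -> (p3 -> (p4 -> (p3 -> (~p4 -> p3)))))))): min(1, 1 − 0.3 + 1) = 1
(p4 -> (p3 -> (p4 -> (p2 -> (p2 -> (p3 -> (p4 -> (p3 -> (~p4 -> p3))))))))): min(1, 1 − 0.56 + 1) = 1
(p1 -> (p4 -> (p3 -> (p4 -> (p2 -> (p2 -> (p3 -> (p4 -> (p3 -> (~p4 -> p3)))))))))): min(1, 1 − 0.31 + 1) = 1
(p4 -> (p1 -> (p4 -> (p3 -> (p4 -> (p2 -> (p2 -> (p3 -> (p4 -> (p3 -> (~p4 -> p3))))))))))): min(1, 1 − 0.56 + 1) = 1
(p2 -> (p4 -> (p1 -> (p4 -> (p3 -> (p4 -> (p2 -> (p2 -> (p3 -> (p4 -> (p3 -> (~p4 -> p3)))))))))))): min(1, 1 − 0.68 + 1) = 1
(p3 -> (p2 -> (p4 -> (p1 -> (p4 -> (p3 -> (p4 -> (p2 -> (p2 -> (p3 -> (p4 -> (p3 -> (~p4 -> p3))))))))))))): min(1, 1 − 0.3 + 1) = 1
(p2 -> (p3 -> (p2 -> (p4 -> (p1 -> (p4 -> (p3 -> (p4 -> (p2 -> (p2 -> (p3 -> (p4 -> (p3 -> (~p4 -> p3)))))))))))))): min(1, 1 − 0.68 + 1) = 1
(p2 -> (p2 -> (p3 -> (p2 -> (p4 -> (p1 -> (p4 -> (p3 -> (p4 -> (p2 -> (p2 -> (p3 -> (p4 -> (p3 -> (~p4 -> p3))))))))))))))): min(1, 1 − 0.68 + 1) = 1
(p3 -> (p2 -> (p2 -> (p3 -> (p2 -> (p4 -> (p1 -> (p4 -> (p3 -> (p4 -> (p2 -> (p2 -> (p3 -> (p4 -> (p3 -> (~p4 -> p3)))))))))))))))): min(1, 1 − 0.3 + 1) = 1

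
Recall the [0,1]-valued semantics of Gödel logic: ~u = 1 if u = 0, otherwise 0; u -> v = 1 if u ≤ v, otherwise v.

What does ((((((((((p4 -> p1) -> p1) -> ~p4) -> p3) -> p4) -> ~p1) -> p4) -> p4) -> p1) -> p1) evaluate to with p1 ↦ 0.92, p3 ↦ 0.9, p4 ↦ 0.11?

0.92

(p4 -> p1): 0.11 ≤ 0.92, so result = 1
((p4 -> p1) -> p1): 1 > 0.92, so result = 0.92
~p4: Gödel ¬ of 0.11 = 0 (operand ≠ 0)
(((p4 -> p1) -> p1) -> ~p4): 0.92 > 0, so result = 0
((((p4 -> p1) -> p1) -> ~p4) -> p3): 0 ≤ 0.9, so result = 1
(((((p4 -> p1) -> p1) -> ~p4) -> p3) -> p4): 1 > 0.11, so result = 0.11
~p1: Gödel ¬ of 0.92 = 0 (operand ≠ 0)
((((((p4 -> p1) -> p1) -> ~p4) -> p3) -> p4) -> ~p1): 0.11 > 0, so result = 0
(((((((p4 -> p1) -> p1) -> ~p4) -> p3) -> p4) -> ~p1) -> p4): 0 ≤ 0.11, so result = 1
((((((((p4 -> p1) -> p1) -> ~p4) -> p3) -> p4) -> ~p1) -> p4) -> p4): 1 > 0.11, so result = 0.11
(((((((((p4 -> p1) -> p1) -> ~p4) -> p3) -> p4) -> ~p1) -> p4) -> p4) -> p1): 0.11 ≤ 0.92, so result = 1
((((((((((p4 -> p1) -> p1) -> ~p4) -> p3) -> p4) -> ~p1) -> p4) -> p4) -> p1) -> p1): 1 > 0.92, so result = 0.92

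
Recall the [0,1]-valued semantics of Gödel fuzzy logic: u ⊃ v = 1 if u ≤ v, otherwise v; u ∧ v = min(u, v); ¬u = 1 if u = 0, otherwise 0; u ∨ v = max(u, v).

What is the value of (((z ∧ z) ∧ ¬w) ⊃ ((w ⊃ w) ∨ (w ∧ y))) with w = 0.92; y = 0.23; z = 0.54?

1.00

(z ∧ z) = min(0.54, 0.54) = 0.54
¬w: Gödel ¬ of 0.92 = 0 (operand ≠ 0)
((z ∧ z) ∧ ¬w) = min(0.54, 0) = 0
(w ⊃ w): 0.92 ≤ 0.92, so result = 1
(w ∧ y) = min(0.92, 0.23) = 0.23
((w ⊃ w) ∨ (w ∧ y)) = max(1, 0.23) = 1
(((z ∧ z) ∧ ¬w) ⊃ ((w ⊃ w) ∨ (w ∧ y))): 0 ≤ 1, so result = 1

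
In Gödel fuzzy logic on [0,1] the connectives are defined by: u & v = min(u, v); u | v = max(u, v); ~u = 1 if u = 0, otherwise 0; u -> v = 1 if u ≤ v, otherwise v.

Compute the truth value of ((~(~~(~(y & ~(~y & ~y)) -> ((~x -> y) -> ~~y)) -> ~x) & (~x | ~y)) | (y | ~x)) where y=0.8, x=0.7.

~y: Gödel ¬ of 0.8 = 0 (operand ≠ 0)
~y: Gödel ¬ of 0.8 = 0 (operand ≠ 0)
(~y & ~y) = min(0, 0) = 0
~(~y & ~y): Gödel ¬ of 0 = 1 (operand is 0)
(y & ~(~y & ~y)) = min(0.8, 1) = 0.8
~(y & ~(~y & ~y)): Gödel ¬ of 0.8 = 0 (operand ≠ 0)
~x: Gödel ¬ of 0.7 = 0 (operand ≠ 0)
(~x -> y): 0 ≤ 0.8, so result = 1
~y: Gödel ¬ of 0.8 = 0 (operand ≠ 0)
~~y: Gödel ¬ of 0 = 1 (operand is 0)
((~x -> y) -> ~~y): 1 ≤ 1, so result = 1
(~(y & ~(~y & ~y)) -> ((~x -> y) -> ~~y)): 0 ≤ 1, so result = 1
~(~(y & ~(~y & ~y)) -> ((~x -> y) -> ~~y)): Gödel ¬ of 1 = 0 (operand ≠ 0)
~~(~(y & ~(~y & ~y)) -> ((~x -> y) -> ~~y)): Gödel ¬ of 0 = 1 (operand is 0)
~x: Gödel ¬ of 0.7 = 0 (operand ≠ 0)
(~~(~(y & ~(~y & ~y)) -> ((~x -> y) -> ~~y)) -> ~x): 1 > 0, so result = 0
~(~~(~(y & ~(~y & ~y)) -> ((~x -> y) -> ~~y)) -> ~x): Gödel ¬ of 0 = 1 (operand is 0)
~x: Gödel ¬ of 0.7 = 0 (operand ≠ 0)
~y: Gödel ¬ of 0.8 = 0 (operand ≠ 0)
(~x | ~y) = max(0, 0) = 0
(~(~~(~(y & ~(~y & ~y)) -> ((~x -> y) -> ~~y)) -> ~x) & (~x | ~y)) = min(1, 0) = 0
~x: Gödel ¬ of 0.7 = 0 (operand ≠ 0)
(y | ~x) = max(0.8, 0) = 0.8
((~(~~(~(y & ~(~y & ~y)) -> ((~x -> y) -> ~~y)) -> ~x) & (~x | ~y)) | (y | ~x)) = max(0, 0.8) = 0.8

0.80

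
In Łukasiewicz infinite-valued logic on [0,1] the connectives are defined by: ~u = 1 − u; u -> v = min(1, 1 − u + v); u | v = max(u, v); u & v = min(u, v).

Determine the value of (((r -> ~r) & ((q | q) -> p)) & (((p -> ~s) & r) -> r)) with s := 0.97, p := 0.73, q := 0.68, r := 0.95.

~r: Łukasiewicz ¬ gives 1 − 0.95 = 0.05
(r -> ~r): min(1, 1 − 0.95 + 0.05) = 0.1
(q | q) = max(0.68, 0.68) = 0.68
((q | q) -> p): min(1, 1 − 0.68 + 0.73) = 1
((r -> ~r) & ((q | q) -> p)) = min(0.1, 1) = 0.1
~s: Łukasiewicz ¬ gives 1 − 0.97 = 0.03
(p -> ~s): min(1, 1 − 0.73 + 0.03) = 0.3
((p -> ~s) & r) = min(0.3, 0.95) = 0.3
(((p -> ~s) & r) -> r): min(1, 1 − 0.3 + 0.95) = 1
(((r -> ~r) & ((q | q) -> p)) & (((p -> ~s) & r) -> r)) = min(0.1, 1) = 0.1

0.10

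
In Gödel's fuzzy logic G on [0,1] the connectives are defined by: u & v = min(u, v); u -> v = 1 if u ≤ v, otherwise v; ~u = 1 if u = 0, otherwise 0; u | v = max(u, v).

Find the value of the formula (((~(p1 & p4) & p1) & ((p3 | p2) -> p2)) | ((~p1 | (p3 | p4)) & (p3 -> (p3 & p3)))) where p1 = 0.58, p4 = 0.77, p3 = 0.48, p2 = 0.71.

0.77

(p1 & p4) = min(0.58, 0.77) = 0.58
~(p1 & p4): Gödel ¬ of 0.58 = 0 (operand ≠ 0)
(~(p1 & p4) & p1) = min(0, 0.58) = 0
(p3 | p2) = max(0.48, 0.71) = 0.71
((p3 | p2) -> p2): 0.71 ≤ 0.71, so result = 1
((~(p1 & p4) & p1) & ((p3 | p2) -> p2)) = min(0, 1) = 0
~p1: Gödel ¬ of 0.58 = 0 (operand ≠ 0)
(p3 | p4) = max(0.48, 0.77) = 0.77
(~p1 | (p3 | p4)) = max(0, 0.77) = 0.77
(p3 & p3) = min(0.48, 0.48) = 0.48
(p3 -> (p3 & p3)): 0.48 ≤ 0.48, so result = 1
((~p1 | (p3 | p4)) & (p3 -> (p3 & p3))) = min(0.77, 1) = 0.77
(((~(p1 & p4) & p1) & ((p3 | p2) -> p2)) | ((~p1 | (p3 | p4)) & (p3 -> (p3 & p3)))) = max(0, 0.77) = 0.77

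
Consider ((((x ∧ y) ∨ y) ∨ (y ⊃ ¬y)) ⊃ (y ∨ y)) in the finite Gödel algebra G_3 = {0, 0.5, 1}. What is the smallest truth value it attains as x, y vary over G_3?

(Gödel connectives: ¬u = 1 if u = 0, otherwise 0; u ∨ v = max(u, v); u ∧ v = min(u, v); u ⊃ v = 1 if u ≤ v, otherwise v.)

0.00

The minimum is attained at x = 0, y = 0:
  (x ∧ y) = min(0, 0) = 0
  ((x ∧ y) ∨ y) = max(0, 0) = 0
  ¬y: Gödel ¬ of 0 = 1 (operand is 0)
  (y ⊃ ¬y): 0 ≤ 1, so result = 1
  (((x ∧ y) ∨ y) ∨ (y ⊃ ¬y)) = max(0, 1) = 1
  (y ∨ y) = max(0, 0) = 0
  ((((x ∧ y) ∨ y) ∨ (y ⊃ ¬y)) ⊃ (y ∨ y)): 1 > 0, so result = 0
Checking all 9 assignments confirms none give a value below 0.00.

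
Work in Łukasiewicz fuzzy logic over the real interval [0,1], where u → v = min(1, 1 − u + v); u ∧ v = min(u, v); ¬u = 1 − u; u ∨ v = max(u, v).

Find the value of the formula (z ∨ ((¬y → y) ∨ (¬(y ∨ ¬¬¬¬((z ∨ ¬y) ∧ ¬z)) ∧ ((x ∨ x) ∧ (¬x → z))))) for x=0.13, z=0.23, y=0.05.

0.23

¬y: Łukasiewicz ¬ gives 1 − 0.05 = 0.95
(¬y → y): min(1, 1 − 0.95 + 0.05) = 0.1
¬y: Łukasiewicz ¬ gives 1 − 0.05 = 0.95
(z ∨ ¬y) = max(0.23, 0.95) = 0.95
¬z: Łukasiewicz ¬ gives 1 − 0.23 = 0.77
((z ∨ ¬y) ∧ ¬z) = min(0.95, 0.77) = 0.77
¬((z ∨ ¬y) ∧ ¬z): Łukasiewicz ¬ gives 1 − 0.77 = 0.23
¬¬((z ∨ ¬y) ∧ ¬z): Łukasiewicz ¬ gives 1 − 0.23 = 0.77
¬¬¬((z ∨ ¬y) ∧ ¬z): Łukasiewicz ¬ gives 1 − 0.77 = 0.23
¬¬¬¬((z ∨ ¬y) ∧ ¬z): Łukasiewicz ¬ gives 1 − 0.23 = 0.77
(y ∨ ¬¬¬¬((z ∨ ¬y) ∧ ¬z)) = max(0.05, 0.77) = 0.77
¬(y ∨ ¬¬¬¬((z ∨ ¬y) ∧ ¬z)): Łukasiewicz ¬ gives 1 − 0.77 = 0.23
(x ∨ x) = max(0.13, 0.13) = 0.13
¬x: Łukasiewicz ¬ gives 1 − 0.13 = 0.87
(¬x → z): min(1, 1 − 0.87 + 0.23) = 0.36
((x ∨ x) ∧ (¬x → z)) = min(0.13, 0.36) = 0.13
(¬(y ∨ ¬¬¬¬((z ∨ ¬y) ∧ ¬z)) ∧ ((x ∨ x) ∧ (¬x → z))) = min(0.23, 0.13) = 0.13
((¬y → y) ∨ (¬(y ∨ ¬¬¬¬((z ∨ ¬y) ∧ ¬z)) ∧ ((x ∨ x) ∧ (¬x → z)))) = max(0.1, 0.13) = 0.13
(z ∨ ((¬y → y) ∨ (¬(y ∨ ¬¬¬¬((z ∨ ¬y) ∧ ¬z)) ∧ ((x ∨ x) ∧ (¬x → z))))) = max(0.23, 0.13) = 0.23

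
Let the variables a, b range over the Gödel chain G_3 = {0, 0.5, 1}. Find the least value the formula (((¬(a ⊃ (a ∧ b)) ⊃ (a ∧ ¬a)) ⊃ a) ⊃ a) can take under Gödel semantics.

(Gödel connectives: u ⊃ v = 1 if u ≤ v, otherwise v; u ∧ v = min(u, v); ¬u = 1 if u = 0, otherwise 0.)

0.50

The minimum is attained at a = 0.5, b = 0:
  (a ∧ b) = min(0.5, 0) = 0
  (a ⊃ (a ∧ b)): 0.5 > 0, so result = 0
  ¬(a ⊃ (a ∧ b)): Gödel ¬ of 0 = 1 (operand is 0)
  ¬a: Gödel ¬ of 0.5 = 0 (operand ≠ 0)
  (a ∧ ¬a) = min(0.5, 0) = 0
  (¬(a ⊃ (a ∧ b)) ⊃ (a ∧ ¬a)): 1 > 0, so result = 0
  ((¬(a ⊃ (a ∧ b)) ⊃ (a ∧ ¬a)) ⊃ a): 0 ≤ 0.5, so result = 1
  (((¬(a ⊃ (a ∧ b)) ⊃ (a ∧ ¬a)) ⊃ a) ⊃ a): 1 > 0.5, so result = 0.5
Checking all 9 assignments confirms none give a value below 0.50.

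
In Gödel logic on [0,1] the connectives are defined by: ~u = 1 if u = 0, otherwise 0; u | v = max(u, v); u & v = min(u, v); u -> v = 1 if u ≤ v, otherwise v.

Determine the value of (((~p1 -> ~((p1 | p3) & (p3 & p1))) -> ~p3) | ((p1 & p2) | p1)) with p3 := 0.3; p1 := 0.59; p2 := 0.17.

~p1: Gödel ¬ of 0.59 = 0 (operand ≠ 0)
(p1 | p3) = max(0.59, 0.3) = 0.59
(p3 & p1) = min(0.3, 0.59) = 0.3
((p1 | p3) & (p3 & p1)) = min(0.59, 0.3) = 0.3
~((p1 | p3) & (p3 & p1)): Gödel ¬ of 0.3 = 0 (operand ≠ 0)
(~p1 -> ~((p1 | p3) & (p3 & p1))): 0 ≤ 0, so result = 1
~p3: Gödel ¬ of 0.3 = 0 (operand ≠ 0)
((~p1 -> ~((p1 | p3) & (p3 & p1))) -> ~p3): 1 > 0, so result = 0
(p1 & p2) = min(0.59, 0.17) = 0.17
((p1 & p2) | p1) = max(0.17, 0.59) = 0.59
(((~p1 -> ~((p1 | p3) & (p3 & p1))) -> ~p3) | ((p1 & p2) | p1)) = max(0, 0.59) = 0.59

0.59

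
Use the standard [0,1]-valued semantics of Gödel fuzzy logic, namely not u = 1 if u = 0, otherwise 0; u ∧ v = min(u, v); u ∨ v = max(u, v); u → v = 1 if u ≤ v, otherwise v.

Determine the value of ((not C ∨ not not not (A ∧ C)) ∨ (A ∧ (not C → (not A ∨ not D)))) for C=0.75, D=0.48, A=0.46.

not C: Gödel ¬ of 0.75 = 0 (operand ≠ 0)
(A ∧ C) = min(0.46, 0.75) = 0.46
not (A ∧ C): Gödel ¬ of 0.46 = 0 (operand ≠ 0)
not not (A ∧ C): Gödel ¬ of 0 = 1 (operand is 0)
not not not (A ∧ C): Gödel ¬ of 1 = 0 (operand ≠ 0)
(not C ∨ not not not (A ∧ C)) = max(0, 0) = 0
not C: Gödel ¬ of 0.75 = 0 (operand ≠ 0)
not A: Gödel ¬ of 0.46 = 0 (operand ≠ 0)
not D: Gödel ¬ of 0.48 = 0 (operand ≠ 0)
(not A ∨ not D) = max(0, 0) = 0
(not C → (not A ∨ not D)): 0 ≤ 0, so result = 1
(A ∧ (not C → (not A ∨ not D))) = min(0.46, 1) = 0.46
((not C ∨ not not not (A ∧ C)) ∨ (A ∧ (not C → (not A ∨ not D)))) = max(0, 0.46) = 0.46

0.46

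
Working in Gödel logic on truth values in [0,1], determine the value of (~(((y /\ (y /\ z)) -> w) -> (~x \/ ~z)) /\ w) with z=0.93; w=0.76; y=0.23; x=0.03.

0.76

(y /\ z) = min(0.23, 0.93) = 0.23
(y /\ (y /\ z)) = min(0.23, 0.23) = 0.23
((y /\ (y /\ z)) -> w): 0.23 ≤ 0.76, so result = 1
~x: Gödel ¬ of 0.03 = 0 (operand ≠ 0)
~z: Gödel ¬ of 0.93 = 0 (operand ≠ 0)
(~x \/ ~z) = max(0, 0) = 0
(((y /\ (y /\ z)) -> w) -> (~x \/ ~z)): 1 > 0, so result = 0
~(((y /\ (y /\ z)) -> w) -> (~x \/ ~z)): Gödel ¬ of 0 = 1 (operand is 0)
(~(((y /\ (y /\ z)) -> w) -> (~x \/ ~z)) /\ w) = min(1, 0.76) = 0.76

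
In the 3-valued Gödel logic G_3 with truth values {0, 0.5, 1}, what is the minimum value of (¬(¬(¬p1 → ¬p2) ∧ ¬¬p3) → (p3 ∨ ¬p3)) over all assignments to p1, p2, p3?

0.50

The minimum is attained at p1 = 0, p2 = 0, p3 = 0.5:
  ¬p1: Gödel ¬ of 0 = 1 (operand is 0)
  ¬p2: Gödel ¬ of 0 = 1 (operand is 0)
  (¬p1 → ¬p2): 1 ≤ 1, so result = 1
  ¬(¬p1 → ¬p2): Gödel ¬ of 1 = 0 (operand ≠ 0)
  ¬p3: Gödel ¬ of 0.5 = 0 (operand ≠ 0)
  ¬¬p3: Gödel ¬ of 0 = 1 (operand is 0)
  (¬(¬p1 → ¬p2) ∧ ¬¬p3) = min(0, 1) = 0
  ¬(¬(¬p1 → ¬p2) ∧ ¬¬p3): Gödel ¬ of 0 = 1 (operand is 0)
  ¬p3: Gödel ¬ of 0.5 = 0 (operand ≠ 0)
  (p3 ∨ ¬p3) = max(0.5, 0) = 0.5
  (¬(¬(¬p1 → ¬p2) ∧ ¬¬p3) → (p3 ∨ ¬p3)): 1 > 0.5, so result = 0.5
Checking all 27 assignments confirms none give a value below 0.50.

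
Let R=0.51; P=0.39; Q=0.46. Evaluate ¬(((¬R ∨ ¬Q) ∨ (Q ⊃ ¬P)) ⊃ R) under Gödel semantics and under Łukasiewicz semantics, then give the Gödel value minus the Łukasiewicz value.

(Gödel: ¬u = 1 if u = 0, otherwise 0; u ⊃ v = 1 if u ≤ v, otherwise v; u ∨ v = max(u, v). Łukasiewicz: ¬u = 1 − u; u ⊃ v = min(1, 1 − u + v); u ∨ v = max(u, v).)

Gödel evaluation:
  ¬R: Gödel ¬ of 0.51 = 0 (operand ≠ 0)
  ¬Q: Gödel ¬ of 0.46 = 0 (operand ≠ 0)
  (¬R ∨ ¬Q) = max(0, 0) = 0
  ¬P: Gödel ¬ of 0.39 = 0 (operand ≠ 0)
  (Q ⊃ ¬P): 0.46 > 0, so result = 0
  ((¬R ∨ ¬Q) ∨ (Q ⊃ ¬P)) = max(0, 0) = 0
  (((¬R ∨ ¬Q) ∨ (Q ⊃ ¬P)) ⊃ R): 0 ≤ 0.51, so result = 1
  ¬(((¬R ∨ ¬Q) ∨ (Q ⊃ ¬P)) ⊃ R): Gödel ¬ of 1 = 0 (operand ≠ 0)
  Gödel value = 0
Łukasiewicz evaluation:
  ¬R: Łukasiewicz ¬ gives 1 − 0.51 = 0.49
  ¬Q: Łukasiewicz ¬ gives 1 − 0.46 = 0.54
  (¬R ∨ ¬Q) = max(0.49, 0.54) = 0.54
  ¬P: Łukasiewicz ¬ gives 1 − 0.39 = 0.61
  (Q ⊃ ¬P): min(1, 1 − 0.46 + 0.61) = 1
  ((¬R ∨ ¬Q) ∨ (Q ⊃ ¬P)) = max(0.54, 1) = 1
  (((¬R ∨ ¬Q) ∨ (Q ⊃ ¬P)) ⊃ R): min(1, 1 − 1 + 0.51) = 0.51
  ¬(((¬R ∨ ¬Q) ∨ (Q ⊃ ¬P)) ⊃ R): Łukasiewicz ¬ gives 1 − 0.51 = 0.49
  Łukasiewicz value = 0.49
Difference: 0 − 0.49 = -0.49

-0.49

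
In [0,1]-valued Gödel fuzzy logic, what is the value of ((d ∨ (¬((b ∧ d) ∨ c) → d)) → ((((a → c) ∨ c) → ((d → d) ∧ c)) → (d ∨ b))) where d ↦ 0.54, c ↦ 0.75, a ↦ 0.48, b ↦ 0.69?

0.69

(b ∧ d) = min(0.69, 0.54) = 0.54
((b ∧ d) ∨ c) = max(0.54, 0.75) = 0.75
¬((b ∧ d) ∨ c): Gödel ¬ of 0.75 = 0 (operand ≠ 0)
(¬((b ∧ d) ∨ c) → d): 0 ≤ 0.54, so result = 1
(d ∨ (¬((b ∧ d) ∨ c) → d)) = max(0.54, 1) = 1
(a → c): 0.48 ≤ 0.75, so result = 1
((a → c) ∨ c) = max(1, 0.75) = 1
(d → d): 0.54 ≤ 0.54, so result = 1
((d → d) ∧ c) = min(1, 0.75) = 0.75
(((a → c) ∨ c) → ((d → d) ∧ c)): 1 > 0.75, so result = 0.75
(d ∨ b) = max(0.54, 0.69) = 0.69
((((a → c) ∨ c) → ((d → d) ∧ c)) → (d ∨ b)): 0.75 > 0.69, so result = 0.69
((d ∨ (¬((b ∧ d) ∨ c) → d)) → ((((a → c) ∨ c) → ((d → d) ∧ c)) → (d ∨ b))): 1 > 0.69, so result = 0.69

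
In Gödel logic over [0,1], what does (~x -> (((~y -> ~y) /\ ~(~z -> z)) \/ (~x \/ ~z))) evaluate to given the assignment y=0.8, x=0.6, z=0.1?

1.00

~x: Gödel ¬ of 0.6 = 0 (operand ≠ 0)
~y: Gödel ¬ of 0.8 = 0 (operand ≠ 0)
~y: Gödel ¬ of 0.8 = 0 (operand ≠ 0)
(~y -> ~y): 0 ≤ 0, so result = 1
~z: Gödel ¬ of 0.1 = 0 (operand ≠ 0)
(~z -> z): 0 ≤ 0.1, so result = 1
~(~z -> z): Gödel ¬ of 1 = 0 (operand ≠ 0)
((~y -> ~y) /\ ~(~z -> z)) = min(1, 0) = 0
~x: Gödel ¬ of 0.6 = 0 (operand ≠ 0)
~z: Gödel ¬ of 0.1 = 0 (operand ≠ 0)
(~x \/ ~z) = max(0, 0) = 0
(((~y -> ~y) /\ ~(~z -> z)) \/ (~x \/ ~z)) = max(0, 0) = 0
(~x -> (((~y -> ~y) /\ ~(~z -> z)) \/ (~x \/ ~z))): 0 ≤ 0, so result = 1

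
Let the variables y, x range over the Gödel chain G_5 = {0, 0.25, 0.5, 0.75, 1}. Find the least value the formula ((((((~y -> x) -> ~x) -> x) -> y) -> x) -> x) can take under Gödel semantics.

The minimum is attained at y = 0, x = 0.25:
  ~y: Gödel ¬ of 0 = 1 (operand is 0)
  (~y -> x): 1 > 0.25, so result = 0.25
  ~x: Gödel ¬ of 0.25 = 0 (operand ≠ 0)
  ((~y -> x) -> ~x): 0.25 > 0, so result = 0
  (((~y -> x) -> ~x) -> x): 0 ≤ 0.25, so result = 1
  ((((~y -> x) -> ~x) -> x) -> y): 1 > 0, so result = 0
  (((((~y -> x) -> ~x) -> x) -> y) -> x): 0 ≤ 0.25, so result = 1
  ((((((~y -> x) -> ~x) -> x) -> y) -> x) -> x): 1 > 0.25, so result = 0.25
Checking all 25 assignments confirms none give a value below 0.25.

0.25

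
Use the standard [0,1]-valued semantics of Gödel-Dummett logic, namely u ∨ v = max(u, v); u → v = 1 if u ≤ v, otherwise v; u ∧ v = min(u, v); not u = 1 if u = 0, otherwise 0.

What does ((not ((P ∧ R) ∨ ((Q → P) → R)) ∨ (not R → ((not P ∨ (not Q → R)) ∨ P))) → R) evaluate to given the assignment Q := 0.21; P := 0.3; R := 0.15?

(P ∧ R) = min(0.3, 0.15) = 0.15
(Q → P): 0.21 ≤ 0.3, so result = 1
((Q → P) → R): 1 > 0.15, so result = 0.15
((P ∧ R) ∨ ((Q → P) → R)) = max(0.15, 0.15) = 0.15
not ((P ∧ R) ∨ ((Q → P) → R)): Gödel ¬ of 0.15 = 0 (operand ≠ 0)
not R: Gödel ¬ of 0.15 = 0 (operand ≠ 0)
not P: Gödel ¬ of 0.3 = 0 (operand ≠ 0)
not Q: Gödel ¬ of 0.21 = 0 (operand ≠ 0)
(not Q → R): 0 ≤ 0.15, so result = 1
(not P ∨ (not Q → R)) = max(0, 1) = 1
((not P ∨ (not Q → R)) ∨ P) = max(1, 0.3) = 1
(not R → ((not P ∨ (not Q → R)) ∨ P)): 0 ≤ 1, so result = 1
(not ((P ∧ R) ∨ ((Q → P) → R)) ∨ (not R → ((not P ∨ (not Q → R)) ∨ P))) = max(0, 1) = 1
((not ((P ∧ R) ∨ ((Q → P) → R)) ∨ (not R → ((not P ∨ (not Q → R)) ∨ P))) → R): 1 > 0.15, so result = 0.15

0.15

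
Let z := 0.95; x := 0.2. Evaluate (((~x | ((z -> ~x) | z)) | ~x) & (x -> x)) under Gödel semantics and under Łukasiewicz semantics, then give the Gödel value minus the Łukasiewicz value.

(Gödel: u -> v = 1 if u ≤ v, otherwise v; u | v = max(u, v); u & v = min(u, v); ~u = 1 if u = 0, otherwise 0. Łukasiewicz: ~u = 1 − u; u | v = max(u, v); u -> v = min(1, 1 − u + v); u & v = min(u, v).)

Gödel evaluation:
  ~x: Gödel ¬ of 0.2 = 0 (operand ≠ 0)
  ~x: Gödel ¬ of 0.2 = 0 (operand ≠ 0)
  (z -> ~x): 0.95 > 0, so result = 0
  ((z -> ~x) | z) = max(0, 0.95) = 0.95
  (~x | ((z -> ~x) | z)) = max(0, 0.95) = 0.95
  ~x: Gödel ¬ of 0.2 = 0 (operand ≠ 0)
  ((~x | ((z -> ~x) | z)) | ~x) = max(0.95, 0) = 0.95
  (x -> x): 0.2 ≤ 0.2, so result = 1
  (((~x | ((z -> ~x) | z)) | ~x) & (x -> x)) = min(0.95, 1) = 0.95
  Gödel value = 0.95
Łukasiewicz evaluation:
  ~x: Łukasiewicz ¬ gives 1 − 0.2 = 0.8
  ~x: Łukasiewicz ¬ gives 1 − 0.2 = 0.8
  (z -> ~x): min(1, 1 − 0.95 + 0.8) = 0.85
  ((z -> ~x) | z) = max(0.85, 0.95) = 0.95
  (~x | ((z -> ~x) | z)) = max(0.8, 0.95) = 0.95
  ~x: Łukasiewicz ¬ gives 1 − 0.2 = 0.8
  ((~x | ((z -> ~x) | z)) | ~x) = max(0.95, 0.8) = 0.95
  (x -> x): min(1, 1 − 0.2 + 0.2) = 1
  (((~x | ((z -> ~x) | z)) | ~x) & (x -> x)) = min(0.95, 1) = 0.95
  Łukasiewicz value = 0.95
Difference: 0.95 − 0.95 = 0.00

0.00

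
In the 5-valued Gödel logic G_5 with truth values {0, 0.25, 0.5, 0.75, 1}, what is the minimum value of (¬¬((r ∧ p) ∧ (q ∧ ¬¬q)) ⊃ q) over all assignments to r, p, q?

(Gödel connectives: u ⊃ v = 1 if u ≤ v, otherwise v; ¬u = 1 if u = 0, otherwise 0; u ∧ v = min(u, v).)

0.25

The minimum is attained at r = 0.25, p = 0.25, q = 0.25:
  (r ∧ p) = min(0.25, 0.25) = 0.25
  ¬q: Gödel ¬ of 0.25 = 0 (operand ≠ 0)
  ¬¬q: Gödel ¬ of 0 = 1 (operand is 0)
  (q ∧ ¬¬q) = min(0.25, 1) = 0.25
  ((r ∧ p) ∧ (q ∧ ¬¬q)) = min(0.25, 0.25) = 0.25
  ¬((r ∧ p) ∧ (q ∧ ¬¬q)): Gödel ¬ of 0.25 = 0 (operand ≠ 0)
  ¬¬((r ∧ p) ∧ (q ∧ ¬¬q)): Gödel ¬ of 0 = 1 (operand is 0)
  (¬¬((r ∧ p) ∧ (q ∧ ¬¬q)) ⊃ q): 1 > 0.25, so result = 0.25
Checking all 125 assignments confirms none give a value below 0.25.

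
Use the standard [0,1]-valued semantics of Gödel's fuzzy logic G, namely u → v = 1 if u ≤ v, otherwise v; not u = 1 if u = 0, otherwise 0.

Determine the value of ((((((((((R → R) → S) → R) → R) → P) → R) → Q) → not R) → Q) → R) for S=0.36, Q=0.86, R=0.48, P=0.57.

0.48

(R → R): 0.48 ≤ 0.48, so result = 1
((R → R) → S): 1 > 0.36, so result = 0.36
(((R → R) → S) → R): 0.36 ≤ 0.48, so result = 1
((((R → R) → S) → R) → R): 1 > 0.48, so result = 0.48
(((((R → R) → S) → R) → R) → P): 0.48 ≤ 0.57, so result = 1
((((((R → R) → S) → R) → R) → P) → R): 1 > 0.48, so result = 0.48
(((((((R → R) → S) → R) → R) → P) → R) → Q): 0.48 ≤ 0.86, so result = 1
not R: Gödel ¬ of 0.48 = 0 (operand ≠ 0)
((((((((R → R) → S) → R) → R) → P) → R) → Q) → not R): 1 > 0, so result = 0
(((((((((R → R) → S) → R) → R) → P) → R) → Q) → not R) → Q): 0 ≤ 0.86, so result = 1
((((((((((R → R) → S) → R) → R) → P) → R) → Q) → not R) → Q) → R): 1 > 0.48, so result = 0.48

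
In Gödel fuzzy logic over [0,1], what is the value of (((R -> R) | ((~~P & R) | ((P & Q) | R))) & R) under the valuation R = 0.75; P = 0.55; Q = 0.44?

0.75

(R -> R): 0.75 ≤ 0.75, so result = 1
~P: Gödel ¬ of 0.55 = 0 (operand ≠ 0)
~~P: Gödel ¬ of 0 = 1 (operand is 0)
(~~P & R) = min(1, 0.75) = 0.75
(P & Q) = min(0.55, 0.44) = 0.44
((P & Q) | R) = max(0.44, 0.75) = 0.75
((~~P & R) | ((P & Q) | R)) = max(0.75, 0.75) = 0.75
((R -> R) | ((~~P & R) | ((P & Q) | R))) = max(1, 0.75) = 1
(((R -> R) | ((~~P & R) | ((P & Q) | R))) & R) = min(1, 0.75) = 0.75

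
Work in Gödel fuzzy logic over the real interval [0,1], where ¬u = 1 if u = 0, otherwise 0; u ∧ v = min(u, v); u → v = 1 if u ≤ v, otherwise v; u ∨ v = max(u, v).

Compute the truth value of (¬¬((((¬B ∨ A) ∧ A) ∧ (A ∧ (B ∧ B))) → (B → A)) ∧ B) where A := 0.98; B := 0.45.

¬B: Gödel ¬ of 0.45 = 0 (operand ≠ 0)
(¬B ∨ A) = max(0, 0.98) = 0.98
((¬B ∨ A) ∧ A) = min(0.98, 0.98) = 0.98
(B ∧ B) = min(0.45, 0.45) = 0.45
(A ∧ (B ∧ B)) = min(0.98, 0.45) = 0.45
(((¬B ∨ A) ∧ A) ∧ (A ∧ (B ∧ B))) = min(0.98, 0.45) = 0.45
(B → A): 0.45 ≤ 0.98, so result = 1
((((¬B ∨ A) ∧ A) ∧ (A ∧ (B ∧ B))) → (B → A)): 0.45 ≤ 1, so result = 1
¬((((¬B ∨ A) ∧ A) ∧ (A ∧ (B ∧ B))) → (B → A)): Gödel ¬ of 1 = 0 (operand ≠ 0)
¬¬((((¬B ∨ A) ∧ A) ∧ (A ∧ (B ∧ B))) → (B → A)): Gödel ¬ of 0 = 1 (operand is 0)
(¬¬((((¬B ∨ A) ∧ A) ∧ (A ∧ (B ∧ B))) → (B → A)) ∧ B) = min(1, 0.45) = 0.45

0.45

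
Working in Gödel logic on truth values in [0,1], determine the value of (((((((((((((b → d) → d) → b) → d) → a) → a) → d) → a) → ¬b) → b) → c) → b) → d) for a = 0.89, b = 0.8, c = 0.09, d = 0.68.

(b → d): 0.8 > 0.68, so result = 0.68
((b → d) → d): 0.68 ≤ 0.68, so result = 1
(((b → d) → d) → b): 1 > 0.8, so result = 0.8
((((b → d) → d) → b) → d): 0.8 > 0.68, so result = 0.68
(((((b → d) → d) → b) → d) → a): 0.68 ≤ 0.89, so result = 1
((((((b → d) → d) → b) → d) → a) → a): 1 > 0.89, so result = 0.89
(((((((b → d) → d) → b) → d) → a) → a) → d): 0.89 > 0.68, so result = 0.68
((((((((b → d) → d) → b) → d) → a) → a) → d) → a): 0.68 ≤ 0.89, so result = 1
¬b: Gödel ¬ of 0.8 = 0 (operand ≠ 0)
(((((((((b → d) → d) → b) → d) → a) → a) → d) → a) → ¬b): 1 > 0, so result = 0
((((((((((b → d) → d) → b) → d) → a) → a) → d) → a) → ¬b) → b): 0 ≤ 0.8, so result = 1
(((((((((((b → d) → d) → b) → d) → a) → a) → d) → a) → ¬b) → b) → c): 1 > 0.09, so result = 0.09
((((((((((((b → d) → d) → b) → d) → a) → a) → d) → a) → ¬b) → b) → c) → b): 0.09 ≤ 0.8, so result = 1
(((((((((((((b → d) → d) → b) → d) → a) → a) → d) → a) → ¬b) → b) → c) → b) → d): 1 > 0.68, so result = 0.68

0.68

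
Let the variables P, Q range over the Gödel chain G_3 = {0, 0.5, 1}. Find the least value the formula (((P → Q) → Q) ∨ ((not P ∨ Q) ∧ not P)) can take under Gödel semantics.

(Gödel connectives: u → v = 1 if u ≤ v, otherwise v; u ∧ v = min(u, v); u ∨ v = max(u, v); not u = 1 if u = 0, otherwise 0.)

The minimum is attained at P = 0.5, Q = 0.5:
  (P → Q): 0.5 ≤ 0.5, so result = 1
  ((P → Q) → Q): 1 > 0.5, so result = 0.5
  not P: Gödel ¬ of 0.5 = 0 (operand ≠ 0)
  (not P ∨ Q) = max(0, 0.5) = 0.5
  not P: Gödel ¬ of 0.5 = 0 (operand ≠ 0)
  ((not P ∨ Q) ∧ not P) = min(0.5, 0) = 0
  (((P → Q) → Q) ∨ ((not P ∨ Q) ∧ not P)) = max(0.5, 0) = 0.5
Checking all 9 assignments confirms none give a value below 0.50.

0.50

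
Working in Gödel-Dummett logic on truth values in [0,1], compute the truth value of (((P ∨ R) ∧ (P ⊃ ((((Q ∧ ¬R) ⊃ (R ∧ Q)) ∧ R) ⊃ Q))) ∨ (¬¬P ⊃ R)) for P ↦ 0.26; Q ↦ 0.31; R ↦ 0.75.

(P ∨ R) = max(0.26, 0.75) = 0.75
¬R: Gödel ¬ of 0.75 = 0 (operand ≠ 0)
(Q ∧ ¬R) = min(0.31, 0) = 0
(R ∧ Q) = min(0.75, 0.31) = 0.31
((Q ∧ ¬R) ⊃ (R ∧ Q)): 0 ≤ 0.31, so result = 1
(((Q ∧ ¬R) ⊃ (R ∧ Q)) ∧ R) = min(1, 0.75) = 0.75
((((Q ∧ ¬R) ⊃ (R ∧ Q)) ∧ R) ⊃ Q): 0.75 > 0.31, so result = 0.31
(P ⊃ ((((Q ∧ ¬R) ⊃ (R ∧ Q)) ∧ R) ⊃ Q)): 0.26 ≤ 0.31, so result = 1
((P ∨ R) ∧ (P ⊃ ((((Q ∧ ¬R) ⊃ (R ∧ Q)) ∧ R) ⊃ Q))) = min(0.75, 1) = 0.75
¬P: Gödel ¬ of 0.26 = 0 (operand ≠ 0)
¬¬P: Gödel ¬ of 0 = 1 (operand is 0)
(¬¬P ⊃ R): 1 > 0.75, so result = 0.75
(((P ∨ R) ∧ (P ⊃ ((((Q ∧ ¬R) ⊃ (R ∧ Q)) ∧ R) ⊃ Q))) ∨ (¬¬P ⊃ R)) = max(0.75, 0.75) = 0.75

0.75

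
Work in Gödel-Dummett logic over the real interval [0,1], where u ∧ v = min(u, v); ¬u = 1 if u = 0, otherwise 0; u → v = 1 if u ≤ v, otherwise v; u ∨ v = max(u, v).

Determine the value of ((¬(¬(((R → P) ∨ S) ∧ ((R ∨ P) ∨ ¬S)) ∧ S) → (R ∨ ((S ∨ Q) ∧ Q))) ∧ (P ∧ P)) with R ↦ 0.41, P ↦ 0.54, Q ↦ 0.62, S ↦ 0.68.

(R → P): 0.41 ≤ 0.54, so result = 1
((R → P) ∨ S) = max(1, 0.68) = 1
(R ∨ P) = max(0.41, 0.54) = 0.54
¬S: Gödel ¬ of 0.68 = 0 (operand ≠ 0)
((R ∨ P) ∨ ¬S) = max(0.54, 0) = 0.54
(((R → P) ∨ S) ∧ ((R ∨ P) ∨ ¬S)) = min(1, 0.54) = 0.54
¬(((R → P) ∨ S) ∧ ((R ∨ P) ∨ ¬S)): Gödel ¬ of 0.54 = 0 (operand ≠ 0)
(¬(((R → P) ∨ S) ∧ ((R ∨ P) ∨ ¬S)) ∧ S) = min(0, 0.68) = 0
¬(¬(((R → P) ∨ S) ∧ ((R ∨ P) ∨ ¬S)) ∧ S): Gödel ¬ of 0 = 1 (operand is 0)
(S ∨ Q) = max(0.68, 0.62) = 0.68
((S ∨ Q) ∧ Q) = min(0.68, 0.62) = 0.62
(R ∨ ((S ∨ Q) ∧ Q)) = max(0.41, 0.62) = 0.62
(¬(¬(((R → P) ∨ S) ∧ ((R ∨ P) ∨ ¬S)) ∧ S) → (R ∨ ((S ∨ Q) ∧ Q))): 1 > 0.62, so result = 0.62
(P ∧ P) = min(0.54, 0.54) = 0.54
((¬(¬(((R → P) ∨ S) ∧ ((R ∨ P) ∨ ¬S)) ∧ S) → (R ∨ ((S ∨ Q) ∧ Q))) ∧ (P ∧ P)) = min(0.62, 0.54) = 0.54

0.54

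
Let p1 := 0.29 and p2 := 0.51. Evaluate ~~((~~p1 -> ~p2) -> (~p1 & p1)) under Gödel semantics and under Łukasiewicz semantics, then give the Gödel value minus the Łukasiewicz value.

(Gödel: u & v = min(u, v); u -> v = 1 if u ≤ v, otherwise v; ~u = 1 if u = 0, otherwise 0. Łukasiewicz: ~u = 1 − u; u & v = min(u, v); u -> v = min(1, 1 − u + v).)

Gödel evaluation:
  ~p1: Gödel ¬ of 0.29 = 0 (operand ≠ 0)
  ~~p1: Gödel ¬ of 0 = 1 (operand is 0)
  ~p2: Gödel ¬ of 0.51 = 0 (operand ≠ 0)
  (~~p1 -> ~p2): 1 > 0, so result = 0
  ~p1: Gödel ¬ of 0.29 = 0 (operand ≠ 0)
  (~p1 & p1) = min(0, 0.29) = 0
  ((~~p1 -> ~p2) -> (~p1 & p1)): 0 ≤ 0, so result = 1
  ~((~~p1 -> ~p2) -> (~p1 & p1)): Gödel ¬ of 1 = 0 (operand ≠ 0)
  ~~((~~p1 -> ~p2) -> (~p1 & p1)): Gödel ¬ of 0 = 1 (operand is 0)
  Gödel value = 1
Łukasiewicz evaluation:
  ~p1: Łukasiewicz ¬ gives 1 − 0.29 = 0.71
  ~~p1: Łukasiewicz ¬ gives 1 − 0.71 = 0.29
  ~p2: Łukasiewicz ¬ gives 1 − 0.51 = 0.49
  (~~p1 -> ~p2): min(1, 1 − 0.29 + 0.49) = 1
  ~p1: Łukasiewicz ¬ gives 1 − 0.29 = 0.71
  (~p1 & p1) = min(0.71, 0.29) = 0.29
  ((~~p1 -> ~p2) -> (~p1 & p1)): min(1, 1 − 1 + 0.29) = 0.29
  ~((~~p1 -> ~p2) -> (~p1 & p1)): Łukasiewicz ¬ gives 1 − 0.29 = 0.71
  ~~((~~p1 -> ~p2) -> (~p1 & p1)): Łukasiewicz ¬ gives 1 − 0.71 = 0.29
  Łukasiewicz value = 0.29
Difference: 1 − 0.29 = 0.71

0.71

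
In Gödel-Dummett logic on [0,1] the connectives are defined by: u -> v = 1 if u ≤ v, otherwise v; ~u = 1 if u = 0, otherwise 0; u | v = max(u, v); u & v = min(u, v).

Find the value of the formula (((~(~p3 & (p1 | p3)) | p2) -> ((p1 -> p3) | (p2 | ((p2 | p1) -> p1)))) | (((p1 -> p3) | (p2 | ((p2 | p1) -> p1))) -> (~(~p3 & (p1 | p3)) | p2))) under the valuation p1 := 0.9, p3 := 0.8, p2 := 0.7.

~p3: Gödel ¬ of 0.8 = 0 (operand ≠ 0)
(p1 | p3) = max(0.9, 0.8) = 0.9
(~p3 & (p1 | p3)) = min(0, 0.9) = 0
~(~p3 & (p1 | p3)): Gödel ¬ of 0 = 1 (operand is 0)
(~(~p3 & (p1 | p3)) | p2) = max(1, 0.7) = 1
(p1 -> p3): 0.9 > 0.8, so result = 0.8
(p2 | p1) = max(0.7, 0.9) = 0.9
((p2 | p1) -> p1): 0.9 ≤ 0.9, so result = 1
(p2 | ((p2 | p1) -> p1)) = max(0.7, 1) = 1
((p1 -> p3) | (p2 | ((p2 | p1) -> p1))) = max(0.8, 1) = 1
((~(~p3 & (p1 | p3)) | p2) -> ((p1 -> p3) | (p2 | ((p2 | p1) -> p1)))): 1 ≤ 1, so result = 1
(p1 -> p3): 0.9 > 0.8, so result = 0.8
(p2 | p1) = max(0.7, 0.9) = 0.9
((p2 | p1) -> p1): 0.9 ≤ 0.9, so result = 1
(p2 | ((p2 | p1) -> p1)) = max(0.7, 1) = 1
((p1 -> p3) | (p2 | ((p2 | p1) -> p1))) = max(0.8, 1) = 1
~p3: Gödel ¬ of 0.8 = 0 (operand ≠ 0)
(p1 | p3) = max(0.9, 0.8) = 0.9
(~p3 & (p1 | p3)) = min(0, 0.9) = 0
~(~p3 & (p1 | p3)): Gödel ¬ of 0 = 1 (operand is 0)
(~(~p3 & (p1 | p3)) | p2) = max(1, 0.7) = 1
(((p1 -> p3) | (p2 | ((p2 | p1) -> p1))) -> (~(~p3 & (p1 | p3)) | p2)): 1 ≤ 1, so result = 1
(((~(~p3 & (p1 | p3)) | p2) -> ((p1 -> p3) | (p2 | ((p2 | p1) -> p1)))) | (((p1 -> p3) | (p2 | ((p2 | p1) -> p1))) -> (~(~p3 & (p1 | p3)) | p2))) = max(1, 1) = 1

1.00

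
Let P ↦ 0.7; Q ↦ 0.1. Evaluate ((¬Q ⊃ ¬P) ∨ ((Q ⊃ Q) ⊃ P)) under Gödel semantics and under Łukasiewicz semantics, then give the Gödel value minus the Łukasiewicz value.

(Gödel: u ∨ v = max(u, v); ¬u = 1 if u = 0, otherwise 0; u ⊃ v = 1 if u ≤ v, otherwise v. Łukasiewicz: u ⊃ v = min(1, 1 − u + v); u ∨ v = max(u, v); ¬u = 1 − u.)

0.30

Gödel evaluation:
  ¬Q: Gödel ¬ of 0.1 = 0 (operand ≠ 0)
  ¬P: Gödel ¬ of 0.7 = 0 (operand ≠ 0)
  (¬Q ⊃ ¬P): 0 ≤ 0, so result = 1
  (Q ⊃ Q): 0.1 ≤ 0.1, so result = 1
  ((Q ⊃ Q) ⊃ P): 1 > 0.7, so result = 0.7
  ((¬Q ⊃ ¬P) ∨ ((Q ⊃ Q) ⊃ P)) = max(1, 0.7) = 1
  Gödel value = 1
Łukasiewicz evaluation:
  ¬Q: Łukasiewicz ¬ gives 1 − 0.1 = 0.9
  ¬P: Łukasiewicz ¬ gives 1 − 0.7 = 0.3
  (¬Q ⊃ ¬P): min(1, 1 − 0.9 + 0.3) = 0.4
  (Q ⊃ Q): min(1, 1 − 0.1 + 0.1) = 1
  ((Q ⊃ Q) ⊃ P): min(1, 1 − 1 + 0.7) = 0.7
  ((¬Q ⊃ ¬P) ∨ ((Q ⊃ Q) ⊃ P)) = max(0.4, 0.7) = 0.7
  Łukasiewicz value = 0.7
Difference: 1 − 0.7 = 0.30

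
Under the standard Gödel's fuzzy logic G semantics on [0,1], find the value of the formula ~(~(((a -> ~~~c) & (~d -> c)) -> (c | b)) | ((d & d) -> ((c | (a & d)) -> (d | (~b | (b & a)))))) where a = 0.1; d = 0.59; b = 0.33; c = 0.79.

~c: Gödel ¬ of 0.79 = 0 (operand ≠ 0)
~~c: Gödel ¬ of 0 = 1 (operand is 0)
~~~c: Gödel ¬ of 1 = 0 (operand ≠ 0)
(a -> ~~~c): 0.1 > 0, so result = 0
~d: Gödel ¬ of 0.59 = 0 (operand ≠ 0)
(~d -> c): 0 ≤ 0.79, so result = 1
((a -> ~~~c) & (~d -> c)) = min(0, 1) = 0
(c | b) = max(0.79, 0.33) = 0.79
(((a -> ~~~c) & (~d -> c)) -> (c | b)): 0 ≤ 0.79, so result = 1
~(((a -> ~~~c) & (~d -> c)) -> (c | b)): Gödel ¬ of 1 = 0 (operand ≠ 0)
(d & d) = min(0.59, 0.59) = 0.59
(a & d) = min(0.1, 0.59) = 0.1
(c | (a & d)) = max(0.79, 0.1) = 0.79
~b: Gödel ¬ of 0.33 = 0 (operand ≠ 0)
(b & a) = min(0.33, 0.1) = 0.1
(~b | (b & a)) = max(0, 0.1) = 0.1
(d | (~b | (b & a))) = max(0.59, 0.1) = 0.59
((c | (a & d)) -> (d | (~b | (b & a)))): 0.79 > 0.59, so result = 0.59
((d & d) -> ((c | (a & d)) -> (d | (~b | (b & a))))): 0.59 ≤ 0.59, so result = 1
(~(((a -> ~~~c) & (~d -> c)) -> (c | b)) | ((d & d) -> ((c | (a & d)) -> (d | (~b | (b & a)))))) = max(0, 1) = 1
~(~(((a -> ~~~c) & (~d -> c)) -> (c | b)) | ((d & d) -> ((c | (a & d)) -> (d | (~b | (b & a)))))): Gödel ¬ of 1 = 0 (operand ≠ 0)

0.00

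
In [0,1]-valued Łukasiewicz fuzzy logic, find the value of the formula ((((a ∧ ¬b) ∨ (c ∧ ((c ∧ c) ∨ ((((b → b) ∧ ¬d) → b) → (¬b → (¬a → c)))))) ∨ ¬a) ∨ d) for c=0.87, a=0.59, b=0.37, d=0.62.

¬b: Łukasiewicz ¬ gives 1 − 0.37 = 0.63
(a ∧ ¬b) = min(0.59, 0.63) = 0.59
(c ∧ c) = min(0.87, 0.87) = 0.87
(b → b): min(1, 1 − 0.37 + 0.37) = 1
¬d: Łukasiewicz ¬ gives 1 − 0.62 = 0.38
((b → b) ∧ ¬d) = min(1, 0.38) = 0.38
(((b → b) ∧ ¬d) → b): min(1, 1 − 0.38 + 0.37) = 0.99
¬b: Łukasiewicz ¬ gives 1 − 0.37 = 0.63
¬a: Łukasiewicz ¬ gives 1 − 0.59 = 0.41
(¬a → c): min(1, 1 − 0.41 + 0.87) = 1
(¬b → (¬a → c)): min(1, 1 − 0.63 + 1) = 1
((((b → b) ∧ ¬d) → b) → (¬b → (¬a → c))): min(1, 1 − 0.99 + 1) = 1
((c ∧ c) ∨ ((((b → b) ∧ ¬d) → b) → (¬b → (¬a → c)))) = max(0.87, 1) = 1
(c ∧ ((c ∧ c) ∨ ((((b → b) ∧ ¬d) → b) → (¬b → (¬a → c))))) = min(0.87, 1) = 0.87
((a ∧ ¬b) ∨ (c ∧ ((c ∧ c) ∨ ((((b → b) ∧ ¬d) → b) → (¬b → (¬a → c)))))) = max(0.59, 0.87) = 0.87
¬a: Łukasiewicz ¬ gives 1 − 0.59 = 0.41
(((a ∧ ¬b) ∨ (c ∧ ((c ∧ c) ∨ ((((b → b) ∧ ¬d) → b) → (¬b → (¬a → c)))))) ∨ ¬a) = max(0.87, 0.41) = 0.87
((((a ∧ ¬b) ∨ (c ∧ ((c ∧ c) ∨ ((((b → b) ∧ ¬d) → b) → (¬b → (¬a → c)))))) ∨ ¬a) ∨ d) = max(0.87, 0.62) = 0.87

0.87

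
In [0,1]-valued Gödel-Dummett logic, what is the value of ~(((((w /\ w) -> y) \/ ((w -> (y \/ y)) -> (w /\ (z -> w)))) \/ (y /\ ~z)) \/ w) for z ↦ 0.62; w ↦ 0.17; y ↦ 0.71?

0.00

(w /\ w) = min(0.17, 0.17) = 0.17
((w /\ w) -> y): 0.17 ≤ 0.71, so result = 1
(y \/ y) = max(0.71, 0.71) = 0.71
(w -> (y \/ y)): 0.17 ≤ 0.71, so result = 1
(z -> w): 0.62 > 0.17, so result = 0.17
(w /\ (z -> w)) = min(0.17, 0.17) = 0.17
((w -> (y \/ y)) -> (w /\ (z -> w))): 1 > 0.17, so result = 0.17
(((w /\ w) -> y) \/ ((w -> (y \/ y)) -> (w /\ (z -> w)))) = max(1, 0.17) = 1
~z: Gödel ¬ of 0.62 = 0 (operand ≠ 0)
(y /\ ~z) = min(0.71, 0) = 0
((((w /\ w) -> y) \/ ((w -> (y \/ y)) -> (w /\ (z -> w)))) \/ (y /\ ~z)) = max(1, 0) = 1
(((((w /\ w) -> y) \/ ((w -> (y \/ y)) -> (w /\ (z -> w)))) \/ (y /\ ~z)) \/ w) = max(1, 0.17) = 1
~(((((w /\ w) -> y) \/ ((w -> (y \/ y)) -> (w /\ (z -> w)))) \/ (y /\ ~z)) \/ w): Gödel ¬ of 1 = 0 (operand ≠ 0)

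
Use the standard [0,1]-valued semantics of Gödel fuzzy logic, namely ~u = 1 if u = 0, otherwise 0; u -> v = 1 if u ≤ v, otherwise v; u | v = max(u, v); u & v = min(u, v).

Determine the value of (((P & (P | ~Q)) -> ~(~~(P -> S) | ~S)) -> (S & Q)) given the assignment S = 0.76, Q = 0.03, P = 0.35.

~Q: Gödel ¬ of 0.03 = 0 (operand ≠ 0)
(P | ~Q) = max(0.35, 0) = 0.35
(P & (P | ~Q)) = min(0.35, 0.35) = 0.35
(P -> S): 0.35 ≤ 0.76, so result = 1
~(P -> S): Gödel ¬ of 1 = 0 (operand ≠ 0)
~~(P -> S): Gödel ¬ of 0 = 1 (operand is 0)
~S: Gödel ¬ of 0.76 = 0 (operand ≠ 0)
(~~(P -> S) | ~S) = max(1, 0) = 1
~(~~(P -> S) | ~S): Gödel ¬ of 1 = 0 (operand ≠ 0)
((P & (P | ~Q)) -> ~(~~(P -> S) | ~S)): 0.35 > 0, so result = 0
(S & Q) = min(0.76, 0.03) = 0.03
(((P & (P | ~Q)) -> ~(~~(P -> S) | ~S)) -> (S & Q)): 0 ≤ 0.03, so result = 1

1.00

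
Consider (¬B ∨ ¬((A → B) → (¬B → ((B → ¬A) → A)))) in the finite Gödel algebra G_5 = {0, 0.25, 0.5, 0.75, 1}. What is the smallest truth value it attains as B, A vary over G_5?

The minimum is attained at B = 0.25, A = 0:
  ¬B: Gödel ¬ of 0.25 = 0 (operand ≠ 0)
  (A → B): 0 ≤ 0.25, so result = 1
  ¬B: Gödel ¬ of 0.25 = 0 (operand ≠ 0)
  ¬A: Gödel ¬ of 0 = 1 (operand is 0)
  (B → ¬A): 0.25 ≤ 1, so result = 1
  ((B → ¬A) → A): 1 > 0, so result = 0
  (¬B → ((B → ¬A) → A)): 0 ≤ 0, so result = 1
  ((A → B) → (¬B → ((B → ¬A) → A))): 1 ≤ 1, so result = 1
  ¬((A → B) → (¬B → ((B → ¬A) → A))): Gödel ¬ of 1 = 0 (operand ≠ 0)
  (¬B ∨ ¬((A → B) → (¬B → ((B → ¬A) → A)))) = max(0, 0) = 0
Checking all 25 assignments confirms none give a value below 0.00.

0.00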